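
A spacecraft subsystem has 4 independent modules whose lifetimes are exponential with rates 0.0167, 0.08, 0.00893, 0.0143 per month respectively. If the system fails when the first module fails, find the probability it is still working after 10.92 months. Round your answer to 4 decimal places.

The time to first failure is exponential with rate Σλ = 0.0167 + 0.08 + 0.00893 + 0.0143 = 0.11993.
P(min > 10.92) = e^(−0.11993·10.92) = e^(−1.3096) ≈ 0.2699.

0.2699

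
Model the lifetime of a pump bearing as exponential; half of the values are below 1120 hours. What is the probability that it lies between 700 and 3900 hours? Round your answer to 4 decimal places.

0.5589

For an exponential, median = ln(2)/λ, so λ = ln 2 / 1120 = 0.000618881 per hour.
P(700 < X < 3900) = e^(−λ·700) − e^(−λ·3900) = 0.64842 − 0.08949 ≈ 0.5589.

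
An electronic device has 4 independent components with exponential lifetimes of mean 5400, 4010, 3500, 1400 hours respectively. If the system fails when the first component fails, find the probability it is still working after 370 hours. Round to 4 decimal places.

The first failure time is exponential with rate Σλ_i = 1/5400 + 1/4010 + 1/3500 + 1/1400 = 0.00143456 per hour.
P(min > 370) = e^(−0.00143456·370) = e^(−0.53079) ≈ 0.5881.

0.5881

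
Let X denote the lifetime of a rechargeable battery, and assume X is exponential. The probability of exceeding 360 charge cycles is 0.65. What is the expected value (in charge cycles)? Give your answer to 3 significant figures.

836

e^(−λ·360) = 0.65 ⇒ λ = −ln(0.65)/360 = 0.00119662.
Mean = 1/λ = 835.688 charge cycles.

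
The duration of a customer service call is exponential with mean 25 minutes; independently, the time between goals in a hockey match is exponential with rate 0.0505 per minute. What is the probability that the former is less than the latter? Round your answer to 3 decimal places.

0.442

λ_1 = 1/25 = 0.04, λ_2 = 0.0505.
For independent exponentials, P(the former < the latter) = λ_1/(λ_1+λ_2) = 0.04/0.0905 ≈ 0.442.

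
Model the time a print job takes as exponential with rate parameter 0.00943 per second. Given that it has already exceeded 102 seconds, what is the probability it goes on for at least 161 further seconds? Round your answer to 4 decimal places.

0.2191

By the memoryless property, P(X > 102+161 | X > 102) = P(X > 161).
P(X > 161) = e^(−1.5182) ≈ 0.2191.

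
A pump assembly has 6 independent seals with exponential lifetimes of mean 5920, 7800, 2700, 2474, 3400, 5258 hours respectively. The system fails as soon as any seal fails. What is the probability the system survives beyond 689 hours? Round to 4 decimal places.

0.3423

The first failure time is exponential with rate Σλ_i = 1/5920 + 1/7800 + 1/2700 + 1/2474 + 1/3400 + 1/5258 = 0.001556 per hour.
P(min > 689) = e^(−0.001556·689) = e^(−1.0721) ≈ 0.3423.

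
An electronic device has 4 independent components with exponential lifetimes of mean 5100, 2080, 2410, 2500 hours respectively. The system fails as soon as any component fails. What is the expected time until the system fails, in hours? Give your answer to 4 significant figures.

670.3

The first failure time is exponential with rate Σλ_i = 1/5100 + 1/2080 + 1/2410 + 1/2500 = 0.00149179 per hour.
E[min] = 1/Σλ = 1/0.00149179 = 670.338 hours.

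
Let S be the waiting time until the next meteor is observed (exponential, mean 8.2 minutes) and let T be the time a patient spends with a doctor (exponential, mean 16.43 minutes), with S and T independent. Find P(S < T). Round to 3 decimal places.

λ_1 = 1/8.2 = 0.121951, λ_2 = 1/16.43 = 0.0608643.
For independent exponentials, P(S < T) = λ_1/(λ_1+λ_2) = 0.121951/0.182815 ≈ 0.667.

0.667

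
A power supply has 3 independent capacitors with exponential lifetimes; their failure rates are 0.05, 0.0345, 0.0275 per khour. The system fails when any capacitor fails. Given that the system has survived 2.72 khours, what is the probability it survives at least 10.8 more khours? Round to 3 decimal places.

Time to first failure ~ Exp(Σλ) with Σλ = 0.112.
By memorylessness, P(T > 2.72+10.8 | T > 2.72) = P(T > 10.8) = e^(−0.112·10.8) ≈ 0.298.

0.298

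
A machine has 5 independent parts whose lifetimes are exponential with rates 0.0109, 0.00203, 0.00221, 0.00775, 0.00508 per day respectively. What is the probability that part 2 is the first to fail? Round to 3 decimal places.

0.073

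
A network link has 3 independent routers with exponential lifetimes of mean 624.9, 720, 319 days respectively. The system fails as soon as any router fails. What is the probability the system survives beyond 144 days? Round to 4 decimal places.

The first failure time is exponential with rate Σλ_i = 1/624.9 + 1/720 + 1/319 = 0.00612394 per day.
P(min > 144) = e^(−0.00612394·144) = e^(−0.88185) ≈ 0.4140.

0.4140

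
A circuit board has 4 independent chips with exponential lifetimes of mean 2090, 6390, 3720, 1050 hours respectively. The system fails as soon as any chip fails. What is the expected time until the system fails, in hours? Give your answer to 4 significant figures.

The first failure time is exponential with rate Σλ_i = 1/2090 + 1/6390 + 1/3720 + 1/1050 = 0.00185616 per hour.
E[min] = 1/Σλ = 1/0.00185616 = 538.746 hours.

538.7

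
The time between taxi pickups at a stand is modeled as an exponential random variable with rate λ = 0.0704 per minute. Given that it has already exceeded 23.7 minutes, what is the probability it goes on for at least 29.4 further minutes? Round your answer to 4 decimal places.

0.1262

P(X > s+t | X > s) = e^(−λ(s+t))/e^(−λs) = e^(−λt), independent of s = 23.7.
P(X > 29.4) = e^(−2.0698) ≈ 0.1262.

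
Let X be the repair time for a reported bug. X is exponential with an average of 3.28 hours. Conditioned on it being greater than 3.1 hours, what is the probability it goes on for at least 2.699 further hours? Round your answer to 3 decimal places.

0.439

The rate is λ = 1/3.28 = 0.304878 per hour.
P(X > s+t | X > s) = e^(−λ(s+t))/e^(−λs) = e^(−λt), independent of s = 3.1.
P(X > 2.699) = e^(−0.82287) ≈ 0.439.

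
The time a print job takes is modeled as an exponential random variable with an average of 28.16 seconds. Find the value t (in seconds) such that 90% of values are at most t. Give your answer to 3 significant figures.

64.8

The rate is λ = 1/28.16 = 0.0355114 per second.
Set 1 − e^(−λt) = 0.9, so t = −ln(0.1)/λ = 2.3026/0.0355114 ≈ 64.8408 seconds.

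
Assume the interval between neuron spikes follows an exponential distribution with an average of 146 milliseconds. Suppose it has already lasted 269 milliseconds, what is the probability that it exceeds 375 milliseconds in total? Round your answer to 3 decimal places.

0.484

The rate is λ = 1/146 = 0.00684932 per millisecond.
By the memoryless property, P(X > 269+106 | X > 269) = P(X > 106).
P(X > 106) = e^(−0.72603) ≈ 0.484.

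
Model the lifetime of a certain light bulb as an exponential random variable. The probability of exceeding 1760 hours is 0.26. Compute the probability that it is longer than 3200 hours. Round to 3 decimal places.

0.086

e^(−λ·1760) = 0.26 ⇒ λ = −ln(0.26)/1760 = 0.000765383.
P(X > 3200) = e^(−0.000765383·3200) = e^(−2.4492) ≈ 0.086.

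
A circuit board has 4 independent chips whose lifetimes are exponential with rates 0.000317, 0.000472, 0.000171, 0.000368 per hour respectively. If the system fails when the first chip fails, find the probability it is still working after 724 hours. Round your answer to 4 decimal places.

0.3823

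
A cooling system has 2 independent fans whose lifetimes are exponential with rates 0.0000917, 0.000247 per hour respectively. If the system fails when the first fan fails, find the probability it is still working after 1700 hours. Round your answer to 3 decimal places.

0.562

The time to first failure is exponential with rate Σλ = 0.0000917 + 0.000247 = 0.0003387.
P(min > 1700) = e^(−0.0003387·1700) = e^(−0.57579) ≈ 0.562.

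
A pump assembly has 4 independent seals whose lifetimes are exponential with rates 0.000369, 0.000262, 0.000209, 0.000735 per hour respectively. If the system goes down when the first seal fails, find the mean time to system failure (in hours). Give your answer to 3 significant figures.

635

The time to first failure is exponential with rate Σλ = 0.000369 + 0.000262 + 0.000209 + 0.000735 = 0.001575.
E[min] = 1/Σλ = 1/0.001575 = 634.921 hours.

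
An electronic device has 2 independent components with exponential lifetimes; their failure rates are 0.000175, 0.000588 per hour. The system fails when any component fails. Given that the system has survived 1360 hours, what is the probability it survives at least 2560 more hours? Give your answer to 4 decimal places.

Time to first failure ~ Exp(Σλ) with Σλ = 0.000763.
By memorylessness, P(T > 1360+2560 | T > 1360) = P(T > 2560) = e^(−0.000763·2560) ≈ 0.1418.

0.1418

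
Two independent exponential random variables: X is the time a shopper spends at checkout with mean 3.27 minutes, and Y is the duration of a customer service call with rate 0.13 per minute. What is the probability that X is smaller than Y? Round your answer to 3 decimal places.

0.702

λ_1 = 1/3.27 = 0.30581, λ_2 = 0.13.
For independent exponentials, P(X < Y) = λ_1/(λ_1+λ_2) = 0.30581/0.43581 ≈ 0.702.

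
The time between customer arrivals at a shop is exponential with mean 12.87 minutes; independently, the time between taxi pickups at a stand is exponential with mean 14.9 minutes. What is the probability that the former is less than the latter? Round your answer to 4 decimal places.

λ_1 = 1/12.87 = 0.0777001, λ_2 = 1/14.9 = 0.0671141.
For independent exponentials, P(the former < the latter) = λ_1/(λ_1+λ_2) = 0.0777001/0.144814 ≈ 0.5366.

0.5366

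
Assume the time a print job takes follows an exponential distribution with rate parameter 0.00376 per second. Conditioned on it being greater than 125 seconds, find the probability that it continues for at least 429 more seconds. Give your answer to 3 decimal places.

0.199

The exponential is memoryless, so the remaining time is again Exp(λ): the condition X > 125 is irrelevant.
P(X > 429) = e^(−1.613) ≈ 0.199.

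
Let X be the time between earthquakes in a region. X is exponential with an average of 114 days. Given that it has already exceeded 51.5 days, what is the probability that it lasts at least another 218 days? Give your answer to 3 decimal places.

The rate is λ = 1/114 = 0.00877193 per day.
By the memoryless property, P(X > 51.5+218 | X > 51.5) = P(X > 218).
P(X > 218) = e^(−1.9123) ≈ 0.148.

0.148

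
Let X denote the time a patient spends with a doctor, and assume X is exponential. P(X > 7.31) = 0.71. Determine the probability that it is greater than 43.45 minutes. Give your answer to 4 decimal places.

e^(−λ·7.31) = 0.71 ⇒ λ = −ln(0.71)/7.31 = 0.0468523.
P(X > 43.45) = e^(−0.0468523·43.45) = e^(−2.0357) ≈ 0.1306.

0.1306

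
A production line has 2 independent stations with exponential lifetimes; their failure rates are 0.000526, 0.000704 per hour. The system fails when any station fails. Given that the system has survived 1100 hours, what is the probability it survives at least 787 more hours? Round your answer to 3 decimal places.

Time to first failure ~ Exp(Σλ) with Σλ = 0.00123.
By memorylessness, P(T > 1100+787 | T > 1100) = P(T > 787) = e^(−0.00123·787) ≈ 0.380.

0.380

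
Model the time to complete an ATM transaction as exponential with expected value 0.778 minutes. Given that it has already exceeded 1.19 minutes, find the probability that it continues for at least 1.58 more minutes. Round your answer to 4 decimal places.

0.1312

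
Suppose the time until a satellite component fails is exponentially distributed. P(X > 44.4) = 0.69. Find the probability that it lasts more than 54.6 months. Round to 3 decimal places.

e^(−λ·44.4) = 0.69 ⇒ λ = −ln(0.69)/44.4 = 0.00835729.
P(X > 54.6) = e^(−0.00835729·54.6) = e^(−0.45631) ≈ 0.634.

0.634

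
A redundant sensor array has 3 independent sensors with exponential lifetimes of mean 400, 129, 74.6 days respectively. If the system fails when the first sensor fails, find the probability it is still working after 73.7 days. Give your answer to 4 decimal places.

0.1749

The first failure time is exponential with rate Σλ_i = 1/400 + 1/129 + 1/74.6 = 0.0236568 per day.
P(min > 73.7) = e^(−0.0236568·73.7) = e^(−1.7435) ≈ 0.1749.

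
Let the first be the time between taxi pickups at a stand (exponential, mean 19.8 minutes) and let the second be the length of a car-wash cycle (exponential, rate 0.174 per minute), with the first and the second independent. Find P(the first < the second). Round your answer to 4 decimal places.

0.2250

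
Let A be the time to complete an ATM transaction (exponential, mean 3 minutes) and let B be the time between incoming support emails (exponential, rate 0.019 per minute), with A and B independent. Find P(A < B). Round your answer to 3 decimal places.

λ_1 = 1/3 = 0.333333, λ_2 = 0.019.
For independent exponentials, P(A < B) = λ_1/(λ_1+λ_2) = 0.333333/0.352333 ≈ 0.946.

0.946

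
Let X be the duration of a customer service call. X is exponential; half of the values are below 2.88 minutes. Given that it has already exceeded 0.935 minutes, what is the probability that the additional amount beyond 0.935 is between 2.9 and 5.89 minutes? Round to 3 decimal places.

For an exponential, median = ln(2)/λ, so λ = ln 2 / 2.88 = 0.240676 per minute.
Memoryless: the residual past 0.935 is again Exp(λ).
P(2.9 < residual < 5.89) = e^(−λ·2.9) − e^(−λ·5.89) = 0.49760 − 0.24230 ≈ 0.255.

0.255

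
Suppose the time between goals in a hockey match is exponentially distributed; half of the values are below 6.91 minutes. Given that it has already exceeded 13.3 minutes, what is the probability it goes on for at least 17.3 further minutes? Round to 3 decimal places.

For an exponential, median = ln(2)/λ, so λ = ln 2 / 6.91 = 0.100311 per minute.
The exponential is memoryless, so the remaining time is again Exp(λ): the condition X > 13.3 is irrelevant.
P(X > 17.3) = e^(−1.7354) ≈ 0.176.

0.176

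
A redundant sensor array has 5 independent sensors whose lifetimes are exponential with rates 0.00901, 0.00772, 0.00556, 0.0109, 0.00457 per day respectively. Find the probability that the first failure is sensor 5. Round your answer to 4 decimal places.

0.1210

The time to first failure is exponential with rate Σλ = 0.00901 + 0.00772 + 0.00556 + 0.0109 + 0.00457 = 0.03776.
P(sensor 5 first) = λ_5/Σλ = 0.00457/0.03776 ≈ 0.1210.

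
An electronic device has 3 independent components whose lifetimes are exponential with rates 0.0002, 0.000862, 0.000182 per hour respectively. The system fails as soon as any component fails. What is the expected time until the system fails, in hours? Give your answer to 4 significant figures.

The time to first failure is exponential with rate Σλ = 0.0002 + 0.000862 + 0.000182 = 0.001244.
E[min] = 1/Σλ = 1/0.001244 = 803.859 hours.

803.9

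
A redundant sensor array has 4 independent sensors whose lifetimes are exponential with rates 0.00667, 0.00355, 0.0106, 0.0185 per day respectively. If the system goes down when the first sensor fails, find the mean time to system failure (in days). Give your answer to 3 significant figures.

25.4

The time to first failure is exponential with rate Σλ = 0.00667 + 0.00355 + 0.0106 + 0.0185 = 0.03932.
E[min] = 1/Σλ = 1/0.03932 = 25.4323 days.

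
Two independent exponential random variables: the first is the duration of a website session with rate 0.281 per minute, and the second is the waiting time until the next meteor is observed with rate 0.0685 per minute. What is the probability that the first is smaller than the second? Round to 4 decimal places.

0.8040

λ_1 = 0.281, λ_2 = 0.0685.
For independent exponentials, P(the first < the second) = λ_1/(λ_1+λ_2) = 0.281/0.3495 ≈ 0.8040.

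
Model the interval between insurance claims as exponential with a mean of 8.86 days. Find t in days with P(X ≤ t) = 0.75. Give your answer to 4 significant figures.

12.28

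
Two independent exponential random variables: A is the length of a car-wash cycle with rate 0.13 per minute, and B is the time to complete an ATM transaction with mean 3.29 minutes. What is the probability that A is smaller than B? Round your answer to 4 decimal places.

0.2996

λ_1 = 0.13, λ_2 = 1/3.29 = 0.303951.
For independent exponentials, P(A < B) = λ_1/(λ_1+λ_2) = 0.13/0.433951 ≈ 0.2996.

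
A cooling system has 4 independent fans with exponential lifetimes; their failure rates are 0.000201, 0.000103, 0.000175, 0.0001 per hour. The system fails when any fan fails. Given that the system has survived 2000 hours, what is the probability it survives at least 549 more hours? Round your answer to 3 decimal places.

0.728

Time to first failure ~ Exp(Σλ) with Σλ = 0.000579.
By memorylessness, P(T > 2000+549 | T > 2000) = P(T > 549) = e^(−0.000579·549) ≈ 0.728.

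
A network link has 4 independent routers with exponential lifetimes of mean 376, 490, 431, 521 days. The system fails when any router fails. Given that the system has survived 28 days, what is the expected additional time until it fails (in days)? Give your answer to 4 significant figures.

111.9

First-failure rate Σλ = 1/376 + 1/490 + 1/431 + 1/521 = 0.00893996.
By memorylessness the expected residual is 1/Σλ = 111.857 days, regardless of the 28 already elapsed.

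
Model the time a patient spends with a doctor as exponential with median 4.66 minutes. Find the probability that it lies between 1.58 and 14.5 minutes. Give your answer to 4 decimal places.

0.6749

For an exponential, median = ln(2)/λ, so λ = ln 2 / 4.66 = 0.148744 per minute.
P(1.58 < X < 14.5) = e^(−λ·1.58) − e^(−λ·14.5) = 0.79056 − 0.11570 ≈ 0.6749.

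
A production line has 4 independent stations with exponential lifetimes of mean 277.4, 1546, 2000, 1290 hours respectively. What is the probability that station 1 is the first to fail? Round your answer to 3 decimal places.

Rates: λ_i = 1/mean_i → 0.0036049, 0.000646831, 0.0005, 0.000775194; Σλ = 0.00552693.
P(station 1 first) = λ_1/Σλ = 0.0036049/0.00552693 ≈ 0.652.

0.652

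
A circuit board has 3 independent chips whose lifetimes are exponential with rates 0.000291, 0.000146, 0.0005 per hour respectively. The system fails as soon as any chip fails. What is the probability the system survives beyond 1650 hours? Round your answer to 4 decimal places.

The time to first failure is exponential with rate Σλ = 0.000291 + 0.000146 + 0.0005 = 0.000937.
P(min > 1650) = e^(−0.000937·1650) = e^(−1.546) ≈ 0.2131.

0.2131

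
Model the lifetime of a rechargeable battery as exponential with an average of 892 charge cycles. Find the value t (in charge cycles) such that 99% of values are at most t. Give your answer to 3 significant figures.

The rate is λ = 1/892 = 0.00112108 per charge cycle.
Set 1 − e^(−λt) = 0.99, so t = −ln(0.01)/λ = 4.6052/0.00112108 ≈ 4107.81 charge cycles.

4110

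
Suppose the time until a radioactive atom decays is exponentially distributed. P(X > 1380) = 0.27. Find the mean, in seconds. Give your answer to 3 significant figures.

1050

e^(−λ·1380) = 0.27 ⇒ λ = −ln(0.27)/1380 = 0.000948792.
Mean = 1/λ = 1053.97 seconds.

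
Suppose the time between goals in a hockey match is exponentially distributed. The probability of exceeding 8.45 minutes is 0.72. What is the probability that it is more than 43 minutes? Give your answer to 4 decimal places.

e^(−λ·8.45) = 0.72 ⇒ λ = −ln(0.72)/8.45 = 0.0388762.
P(X > 43) = e^(−0.0388762·43) = e^(−1.6717) ≈ 0.1879.

0.1879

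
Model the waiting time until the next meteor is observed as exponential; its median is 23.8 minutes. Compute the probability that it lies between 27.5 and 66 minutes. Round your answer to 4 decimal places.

0.3026

For an exponential, median = ln(2)/λ, so λ = ln 2 / 23.8 = 0.0291238 per minute.
P(27.5 < X < 66) = e^(−λ·27.5) − e^(−λ·66) = 0.44892 − 0.14629 ≈ 0.3026.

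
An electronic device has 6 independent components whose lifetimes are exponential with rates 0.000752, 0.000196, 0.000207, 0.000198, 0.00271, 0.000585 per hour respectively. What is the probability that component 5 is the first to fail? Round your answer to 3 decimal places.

0.583

The time to first failure is exponential with rate Σλ = 0.000752 + 0.000196 + 0.000207 + 0.000198 + 0.00271 + 0.000585 = 0.004648.
P(component 5 first) = λ_5/Σλ = 0.00271/0.004648 ≈ 0.583.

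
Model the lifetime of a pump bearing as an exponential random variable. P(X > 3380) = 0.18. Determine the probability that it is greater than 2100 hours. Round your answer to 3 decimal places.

0.345

e^(−λ·3380) = 0.18 ⇒ λ = −ln(0.18)/3380 = 0.000507337.
P(X > 2100) = e^(−0.000507337·2100) = e^(−1.0654) ≈ 0.345.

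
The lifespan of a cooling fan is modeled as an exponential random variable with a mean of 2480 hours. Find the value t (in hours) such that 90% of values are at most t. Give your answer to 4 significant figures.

5710

The rate is λ = 1/2480 = 0.000403226 per hour.
Set 1 − e^(−λt) = 0.9, so t = −ln(0.1)/λ = 2.3026/0.000403226 ≈ 5710.41 hours.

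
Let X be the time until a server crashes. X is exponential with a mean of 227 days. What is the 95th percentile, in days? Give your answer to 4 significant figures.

680.0

The rate is λ = 1/227 = 0.00440529 per day.
Set 1 − e^(−λt) = 0.95, so t = −ln(0.05)/λ = 2.9957/0.00440529 ≈ 680.031 days.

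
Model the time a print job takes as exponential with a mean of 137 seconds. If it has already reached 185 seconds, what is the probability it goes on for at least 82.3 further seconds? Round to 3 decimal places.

0.548

The rate is λ = 1/137 = 0.00729927 per second.
By the memoryless property, P(X > 185+82.3 | X > 185) = P(X > 82.3).
P(X > 82.3) = e^(−0.60073) ≈ 0.548.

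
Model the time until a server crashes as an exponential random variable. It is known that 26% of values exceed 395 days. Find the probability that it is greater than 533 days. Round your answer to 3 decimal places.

e^(−λ·395) = 0.26 ⇒ λ = −ln(0.26)/395 = 0.00341031.
P(X > 533) = e^(−0.00341031·533) = e^(−1.8177) ≈ 0.162.

0.162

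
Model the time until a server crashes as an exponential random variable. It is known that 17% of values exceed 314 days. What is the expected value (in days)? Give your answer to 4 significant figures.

177.2

e^(−λ·314) = 0.17 ⇒ λ = −ln(0.17)/314 = 0.00564317.
Mean = 1/λ = 177.205 days.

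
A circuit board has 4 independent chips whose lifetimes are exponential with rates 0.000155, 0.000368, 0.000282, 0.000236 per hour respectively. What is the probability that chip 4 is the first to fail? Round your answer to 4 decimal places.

The time to first failure is exponential with rate Σλ = 0.000155 + 0.000368 + 0.000282 + 0.000236 = 0.001041.
P(chip 4 first) = λ_4/Σλ = 0.000236/0.001041 ≈ 0.2267.

0.2267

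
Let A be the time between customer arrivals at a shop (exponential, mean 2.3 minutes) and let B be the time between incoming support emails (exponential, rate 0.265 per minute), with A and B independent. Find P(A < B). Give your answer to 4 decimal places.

λ_1 = 1/2.3 = 0.434783, λ_2 = 0.265.
For independent exponentials, P(A < B) = λ_1/(λ_1+λ_2) = 0.434783/0.699783 ≈ 0.6213.

0.6213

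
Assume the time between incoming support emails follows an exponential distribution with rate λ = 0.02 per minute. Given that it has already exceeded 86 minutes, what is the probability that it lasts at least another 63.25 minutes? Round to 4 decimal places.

0.2822

P(X > s+t | X > s) = e^(−λ(s+t))/e^(−λs) = e^(−λt), independent of s = 86.
P(X > 63.25) = e^(−1.265) ≈ 0.2822.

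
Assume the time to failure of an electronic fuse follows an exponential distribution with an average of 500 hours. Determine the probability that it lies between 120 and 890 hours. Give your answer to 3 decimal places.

The rate is λ = 1/500 = 0.002 per hour.
P(120 < X < 890) = e^(−λ·120) − e^(−λ·890) = 0.78663 − 0.16864 ≈ 0.618.

0.618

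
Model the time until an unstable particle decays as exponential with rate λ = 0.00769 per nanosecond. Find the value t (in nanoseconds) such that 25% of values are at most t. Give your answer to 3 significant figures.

37.4

Set 1 − e^(−λt) = 0.25, so t = −ln(0.75)/λ = 0.28768/0.00769 ≈ 37.4099 nanoseconds.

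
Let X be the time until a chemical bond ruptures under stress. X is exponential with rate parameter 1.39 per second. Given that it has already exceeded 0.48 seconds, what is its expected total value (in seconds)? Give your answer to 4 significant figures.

1.199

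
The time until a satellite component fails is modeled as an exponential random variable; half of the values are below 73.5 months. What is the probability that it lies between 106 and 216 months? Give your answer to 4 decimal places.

For an exponential, median = ln(2)/λ, so λ = ln 2 / 73.5 = 0.00943057 per month.
P(106 < X < 216) = e^(−λ·106) − e^(−λ·216) = 0.36801 − 0.13042 ≈ 0.2376.

0.2376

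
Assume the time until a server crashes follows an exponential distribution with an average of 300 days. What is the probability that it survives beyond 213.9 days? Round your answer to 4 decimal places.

0.4902

The rate is λ = 1/300 = 0.00333333 per day.
P(X > 213.9) = e^(−λ·213.9) = e^(−0.713) ≈ 0.4902.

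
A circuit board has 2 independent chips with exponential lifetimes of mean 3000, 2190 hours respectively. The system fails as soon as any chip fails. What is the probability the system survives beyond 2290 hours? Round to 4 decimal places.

The first failure time is exponential with rate Σλ_i = 1/3000 + 1/2190 = 0.000789954 per hour.
P(min > 2290) = e^(−0.000789954·2290) = e^(−1.809) ≈ 0.1638.

0.1638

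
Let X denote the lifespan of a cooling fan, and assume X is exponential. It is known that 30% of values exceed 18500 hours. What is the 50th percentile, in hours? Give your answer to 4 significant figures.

e^(−λ·18500) = 0.30 ⇒ λ = −ln(0.30)/18500 = 0.0000650796.
50th percentile: 1 − e^(−λt) = 0.5, t = −ln(0.5)/λ = 10650.8 hours.

10650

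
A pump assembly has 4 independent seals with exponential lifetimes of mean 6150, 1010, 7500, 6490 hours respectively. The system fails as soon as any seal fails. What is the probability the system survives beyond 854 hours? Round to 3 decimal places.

The first failure time is exponential with rate Σλ_i = 1/6150 + 1/1010 + 1/7500 + 1/6490 = 0.00144012 per hour.
P(min > 854) = e^(−0.00144012·854) = e^(−1.2299) ≈ 0.292.

0.292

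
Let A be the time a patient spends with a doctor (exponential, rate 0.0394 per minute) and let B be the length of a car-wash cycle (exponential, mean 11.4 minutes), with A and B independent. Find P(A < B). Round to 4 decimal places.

λ_1 = 0.0394, λ_2 = 1/11.4 = 0.0877193.
For independent exponentials, P(A < B) = λ_1/(λ_1+λ_2) = 0.0394/0.127119 ≈ 0.3099.

0.3099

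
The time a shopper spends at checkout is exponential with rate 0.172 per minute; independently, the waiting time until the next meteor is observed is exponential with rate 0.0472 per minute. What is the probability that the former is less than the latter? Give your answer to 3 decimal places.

λ_1 = 0.172, λ_2 = 0.0472.
For independent exponentials, P(the former < the latter) = λ_1/(λ_1+λ_2) = 0.172/0.2192 ≈ 0.785.

0.785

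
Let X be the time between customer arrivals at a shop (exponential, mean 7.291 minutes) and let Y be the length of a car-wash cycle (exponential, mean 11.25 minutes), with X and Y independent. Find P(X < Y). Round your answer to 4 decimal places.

0.6068

λ_1 = 1/7.291 = 0.137155, λ_2 = 1/11.25 = 0.0888889.
For independent exponentials, P(X < Y) = λ_1/(λ_1+λ_2) = 0.137155/0.226044 ≈ 0.6068.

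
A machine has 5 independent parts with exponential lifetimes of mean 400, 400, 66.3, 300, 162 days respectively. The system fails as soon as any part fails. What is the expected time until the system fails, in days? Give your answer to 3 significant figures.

The first failure time is exponential with rate Σλ_i = 1/400 + 1/400 + 1/66.3 + 1/300 + 1/162 = 0.0295891 per day.
E[min] = 1/Σλ = 1/0.0295891 = 33.7962 days.

33.8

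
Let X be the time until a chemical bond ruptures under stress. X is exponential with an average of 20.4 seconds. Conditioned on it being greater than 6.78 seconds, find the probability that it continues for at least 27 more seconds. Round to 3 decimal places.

0.266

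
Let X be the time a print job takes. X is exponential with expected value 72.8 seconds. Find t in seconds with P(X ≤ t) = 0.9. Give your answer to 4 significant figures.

The rate is λ = 1/72.8 = 0.0137363 per second.
Set 1 − e^(−λt) = 0.9, so t = −ln(0.1)/λ = 2.3026/0.0137363 ≈ 167.628 seconds.

167.6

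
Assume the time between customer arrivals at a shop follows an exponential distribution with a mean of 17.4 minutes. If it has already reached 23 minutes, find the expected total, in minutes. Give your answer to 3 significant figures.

40.4

The rate is λ = 1/17.4 = 0.0574713 per minute.
By memorylessness, E[X | X > 23] = 23 + 1/λ = 23 + 17.4 = 40.4 minutes.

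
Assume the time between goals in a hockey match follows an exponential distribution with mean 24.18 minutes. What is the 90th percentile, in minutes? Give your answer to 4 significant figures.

55.68

The rate is λ = 1/24.18 = 0.0413565 per minute.
Set 1 − e^(−λt) = 0.9, so t = −ln(0.1)/λ = 2.3026/0.0413565 ≈ 55.6765 minutes.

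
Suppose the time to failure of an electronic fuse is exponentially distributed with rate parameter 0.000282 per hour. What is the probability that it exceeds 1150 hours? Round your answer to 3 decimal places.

0.723

P(X > 1150) = e^(−λ·1150) = e^(−0.3243) ≈ 0.723.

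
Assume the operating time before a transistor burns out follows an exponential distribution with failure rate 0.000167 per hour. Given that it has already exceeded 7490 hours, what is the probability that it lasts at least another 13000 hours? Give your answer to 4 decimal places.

0.1141

P(X > s+t | X > s) = e^(−λ(s+t))/e^(−λs) = e^(−λt), independent of s = 7490.
P(X > 13000) = e^(−2.171) ≈ 0.1141.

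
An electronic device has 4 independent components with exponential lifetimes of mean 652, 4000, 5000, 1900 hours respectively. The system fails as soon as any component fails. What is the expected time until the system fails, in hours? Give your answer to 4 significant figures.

The first failure time is exponential with rate Σλ_i = 1/652 + 1/4000 + 1/5000 + 1/1900 = 0.00251006 per hour.
E[min] = 1/Σλ = 1/0.00251006 = 398.397 hours.

398.4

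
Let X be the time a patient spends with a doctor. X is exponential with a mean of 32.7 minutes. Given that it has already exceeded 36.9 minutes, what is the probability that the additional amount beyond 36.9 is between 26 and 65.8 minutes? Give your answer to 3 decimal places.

The rate is λ = 1/32.7 = 0.030581 per minute.
Memoryless: the residual past 36.9 is again Exp(λ).
P(26 < residual < 65.8) = e^(−λ·26) − e^(−λ·65.8) = 0.45153 − 0.13369 ≈ 0.318.

0.318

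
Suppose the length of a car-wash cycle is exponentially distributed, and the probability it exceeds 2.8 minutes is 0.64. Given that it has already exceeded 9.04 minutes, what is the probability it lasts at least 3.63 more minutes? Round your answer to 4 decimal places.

0.5607

From e^(−λ·2.8) = 0.64, λ = −ln(0.64)/2.8 = 0.159388.
Memoryless: P(X > 9.04+3.63 | X > 9.04) = P(X > 3.63) = e^(−0.159388·3.63) ≈ 0.5607.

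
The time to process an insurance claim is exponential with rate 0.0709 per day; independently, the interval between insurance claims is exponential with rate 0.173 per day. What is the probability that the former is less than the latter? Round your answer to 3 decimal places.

λ_1 = 0.0709, λ_2 = 0.173.
For independent exponentials, P(the former < the latter) = λ_1/(λ_1+λ_2) = 0.0709/0.2439 ≈ 0.291.

0.291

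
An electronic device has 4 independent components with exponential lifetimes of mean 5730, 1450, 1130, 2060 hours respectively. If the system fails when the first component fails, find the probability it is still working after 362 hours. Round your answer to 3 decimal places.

The first failure time is exponential with rate Σλ_i = 1/5730 + 1/1450 + 1/1130 + 1/2060 = 0.00223457 per hour.
P(min > 362) = e^(−0.00223457·362) = e^(−0.80891) ≈ 0.445.

0.445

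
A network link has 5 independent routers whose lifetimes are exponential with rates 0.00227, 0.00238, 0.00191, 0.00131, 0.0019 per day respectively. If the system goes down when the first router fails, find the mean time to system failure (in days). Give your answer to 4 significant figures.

The time to first failure is exponential with rate Σλ = 0.00227 + 0.00238 + 0.00191 + 0.00131 + 0.0019 = 0.00977.
E[min] = 1/Σλ = 1/0.00977 = 102.354 days.

102.4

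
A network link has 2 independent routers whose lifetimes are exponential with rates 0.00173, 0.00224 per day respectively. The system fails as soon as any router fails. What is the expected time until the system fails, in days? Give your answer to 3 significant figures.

The time to first failure is exponential with rate Σλ = 0.00173 + 0.00224 = 0.00397.
E[min] = 1/Σλ = 1/0.00397 = 251.889 days.

252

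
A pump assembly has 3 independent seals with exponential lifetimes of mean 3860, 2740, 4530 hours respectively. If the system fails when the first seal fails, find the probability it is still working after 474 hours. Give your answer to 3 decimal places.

0.670

The first failure time is exponential with rate Σλ_i = 1/3860 + 1/2740 + 1/4530 = 0.000844781 per hour.
P(min > 474) = e^(−0.000844781·474) = e^(−0.40043) ≈ 0.670.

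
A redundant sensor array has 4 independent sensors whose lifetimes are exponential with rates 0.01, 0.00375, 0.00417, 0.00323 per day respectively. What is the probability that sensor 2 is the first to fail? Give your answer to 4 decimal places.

0.1773

The time to first failure is exponential with rate Σλ = 0.01 + 0.00375 + 0.00417 + 0.00323 = 0.02115.
P(sensor 2 first) = λ_2/Σλ = 0.00375/0.02115 ≈ 0.1773.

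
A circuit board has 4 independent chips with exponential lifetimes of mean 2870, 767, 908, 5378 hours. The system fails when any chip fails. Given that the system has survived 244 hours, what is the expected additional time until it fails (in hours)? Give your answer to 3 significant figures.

340

First-failure rate Σλ = 1/2870 + 1/767 + 1/908 + 1/5378 = 0.00293948.
By memorylessness the expected residual is 1/Σλ = 340.197 hours, regardless of the 244 already elapsed.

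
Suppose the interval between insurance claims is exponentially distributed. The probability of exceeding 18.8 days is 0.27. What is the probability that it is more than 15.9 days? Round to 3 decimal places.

e^(−λ·18.8) = 0.27 ⇒ λ = −ln(0.27)/18.8 = 0.0696454.
P(X > 15.9) = e^(−0.0696454·15.9) = e^(−1.1074) ≈ 0.330.

0.330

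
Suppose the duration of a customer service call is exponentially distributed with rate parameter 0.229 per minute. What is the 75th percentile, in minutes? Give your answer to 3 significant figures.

6.05

Set 1 − e^(−λt) = 0.75, so t = −ln(0.25)/λ = 1.3863/0.229 ≈ 6.05369 minutes.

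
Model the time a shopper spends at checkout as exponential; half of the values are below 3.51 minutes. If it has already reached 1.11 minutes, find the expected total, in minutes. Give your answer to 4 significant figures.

For an exponential, median = ln(2)/λ, so λ = ln 2 / 3.51 = 0.197478 per minute.
By memorylessness, E[X | X > 1.11] = 1.11 + 1/λ = 1.11 + 5.06386 = 6.17386 minutes.

6.174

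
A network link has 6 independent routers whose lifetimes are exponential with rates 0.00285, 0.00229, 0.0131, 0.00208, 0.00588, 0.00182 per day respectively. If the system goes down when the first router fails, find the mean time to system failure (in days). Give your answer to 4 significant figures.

35.69

The time to first failure is exponential with rate Σλ = 0.00285 + 0.00229 + 0.0131 + 0.00208 + 0.00588 + 0.00182 = 0.02802.
E[min] = 1/Σλ = 1/0.02802 = 35.6888 days.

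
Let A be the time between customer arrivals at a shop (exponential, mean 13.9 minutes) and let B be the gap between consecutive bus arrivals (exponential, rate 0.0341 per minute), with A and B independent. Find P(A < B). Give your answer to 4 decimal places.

0.6784

λ_1 = 1/13.9 = 0.0719424, λ_2 = 0.0341.
For independent exponentials, P(A < B) = λ_1/(λ_1+λ_2) = 0.0719424/0.106042 ≈ 0.6784.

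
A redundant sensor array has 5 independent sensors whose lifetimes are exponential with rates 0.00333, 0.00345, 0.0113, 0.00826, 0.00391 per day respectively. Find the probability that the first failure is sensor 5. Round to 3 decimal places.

The time to first failure is exponential with rate Σλ = 0.00333 + 0.00345 + 0.0113 + 0.00826 + 0.00391 = 0.03025.
P(sensor 5 first) = λ_5/Σλ = 0.00391/0.03025 ≈ 0.129.

0.129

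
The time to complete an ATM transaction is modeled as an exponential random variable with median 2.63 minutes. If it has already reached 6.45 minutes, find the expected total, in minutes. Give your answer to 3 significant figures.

10.2

For an exponential, median = ln(2)/λ, so λ = ln 2 / 2.63 = 0.263554 per minute.
By memorylessness, E[X | X > 6.45] = 6.45 + 1/λ = 6.45 + 3.79429 = 10.2443 minutes.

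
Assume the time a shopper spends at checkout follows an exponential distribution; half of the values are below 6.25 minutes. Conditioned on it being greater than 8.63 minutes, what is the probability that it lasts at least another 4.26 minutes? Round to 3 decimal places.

For an exponential, median = ln(2)/λ, so λ = ln 2 / 6.25 = 0.110904 per minute.
By the memoryless property, P(X > 8.63+4.26 | X > 8.63) = P(X > 4.26).
P(X > 4.26) = e^(−0.47245) ≈ 0.623.

0.623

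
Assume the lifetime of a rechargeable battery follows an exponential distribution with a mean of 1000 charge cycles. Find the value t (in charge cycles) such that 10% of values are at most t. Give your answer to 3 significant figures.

The rate is λ = 1/1000 = 0.001 per charge cycle.
Set 1 − e^(−λt) = 0.1, so t = −ln(0.9)/λ = 0.10536/0.001 ≈ 105.361 charge cycles.

105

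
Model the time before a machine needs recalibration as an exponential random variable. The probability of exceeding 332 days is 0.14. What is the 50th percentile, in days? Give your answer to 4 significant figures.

e^(−λ·332) = 0.14 ⇒ λ = −ln(0.14)/332 = 0.00592203.
50th percentile: 1 − e^(−λt) = 0.5, t = −ln(0.5)/λ = 117.046 days.

117.0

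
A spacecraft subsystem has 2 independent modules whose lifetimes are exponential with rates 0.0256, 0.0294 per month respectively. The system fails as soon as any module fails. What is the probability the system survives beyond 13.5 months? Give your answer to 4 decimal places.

0.4759

The time to first failure is exponential with rate Σλ = 0.0256 + 0.0294 = 0.055.
P(min > 13.5) = e^(−0.055·13.5) = e^(−0.7425) ≈ 0.4759.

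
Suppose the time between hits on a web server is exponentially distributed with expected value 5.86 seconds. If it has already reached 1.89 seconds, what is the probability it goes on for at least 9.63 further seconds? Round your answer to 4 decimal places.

The rate is λ = 1/5.86 = 0.170648 per second.
P(X > s+t | X > s) = e^(−λ(s+t))/e^(−λs) = e^(−λt), independent of s = 1.89.
P(X > 9.63) = e^(−1.6433) ≈ 0.1933.

0.1933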